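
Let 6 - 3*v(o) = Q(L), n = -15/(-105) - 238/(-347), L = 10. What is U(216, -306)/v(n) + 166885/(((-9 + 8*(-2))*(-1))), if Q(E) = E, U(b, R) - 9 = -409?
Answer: 34877/5 ≈ 6975.4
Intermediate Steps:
U(b, R) = -400 (U(b, R) = 9 - 409 = -400)
n = 2013/2429 (n = -15*(-1/105) - 238*(-1/347) = ⅐ + 238/347 = 2013/2429 ≈ 0.82874)
v(o) = -4/3 (v(o) = 2 - ⅓*10 = 2 - 10/3 = -4/3)
U(216, -306)/v(n) + 166885/(((-9 + 8*(-2))*(-1))) = -400/(-4/3) + 166885/(((-9 + 8*(-2))*(-1))) = -400*(-¾) + 166885/(((-9 - 16)*(-1))) = 300 + 166885/((-25*(-1))) = 300 + 166885/25 = 300 + 166885*(1/25) = 300 + 33377/5 = 34877/5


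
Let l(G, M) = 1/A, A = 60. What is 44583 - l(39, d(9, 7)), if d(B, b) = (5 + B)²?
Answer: 2674979/60 ≈ 44583.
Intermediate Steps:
l(G, M) = 1/60
44583 - l(39, d(9, 7)) = 44583 - 1*1/60 = 44583 - 1/60 = 2674979/60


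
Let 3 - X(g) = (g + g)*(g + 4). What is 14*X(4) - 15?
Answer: -869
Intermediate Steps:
X(g) = 3 - 2*g*(4 + g) (X(g) = 3 - (g + g)*(g + 4) = 3 - 2*g*(4 + g))
14*X(4) - 15 = 14*(3 - 8*4 - 2*4²) - 15 = 14*(3 - 32 - 2*16) - 15 = 14*(3 - 32 - 32) - 15 = 14*(-61) - 15 = -854 - 15 = -869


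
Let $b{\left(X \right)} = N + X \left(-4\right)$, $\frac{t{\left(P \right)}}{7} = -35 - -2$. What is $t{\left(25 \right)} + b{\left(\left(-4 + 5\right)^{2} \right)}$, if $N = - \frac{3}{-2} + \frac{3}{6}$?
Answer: $-233$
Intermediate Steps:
$t{\left(P \right)} = -231$ ($t{\left(P \right)} = 7 \left(-35 - -2\right) = 7 \left(-35 + 2\right) = 7 \left(-33\right) = -231$)
$N = 2$ ($N = \left(-3\right) \left(- \frac{1}{2}\right) + 3 \cdot \frac{1}{6} = \frac{3}{2} + \frac{1}{2} = 2$)
$b{\left(X \right)} = 2 - 4 X$ ($b{\left(X \right)} = 2 + X \left(-4\right) = 2 - 4 X$)
$t{\left(25 \right)} + b{\left(\left(-4 + 5\right)^{2} \right)} = -231 + \left(2 - 4 \left(-4 + 5\right)^{2}\right) = -231 + \left(2 - 4 \cdot 1^{2}\right) = -231 + \left(2 - 4\right) = -231 - 2 = -233$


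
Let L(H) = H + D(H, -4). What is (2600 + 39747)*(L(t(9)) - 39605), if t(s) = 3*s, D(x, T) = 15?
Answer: -1675374361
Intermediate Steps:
L(H) = 15 + H (L(H) = H + 15 = 15 + H)
(2600 + 39747)*(L(t(9)) - 39605) = (2600 + 39747)*((15 + 3*9) - 39605) = 42347*((15 + 27) - 39605) = 42347*(42 - 39605) = 42347*(-39563) = -1675374361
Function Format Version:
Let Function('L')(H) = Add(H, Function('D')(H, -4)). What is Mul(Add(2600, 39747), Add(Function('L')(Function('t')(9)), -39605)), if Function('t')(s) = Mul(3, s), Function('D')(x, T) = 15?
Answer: -1675374361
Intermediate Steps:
Function('L')(H) = Add(15, H) (Function('L')(H) = Add(H, 15) = Add(15, H))
Mul(Add(2600, 39747), Add(Function('L')(Function('t')(9)), -39605)) = Mul(Add(2600, 39747), Add(Add(15, Mul(3, 9)), -39605)) = Mul(42347, Add(Add(15, 27), -39605)) = Mul(42347, Add(42, -39605)) = Mul(42347, -39563) = -1675374361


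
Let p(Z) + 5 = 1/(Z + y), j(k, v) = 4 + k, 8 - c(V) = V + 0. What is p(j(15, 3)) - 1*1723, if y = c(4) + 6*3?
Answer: -70847/41 ≈ -1728.0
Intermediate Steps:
c(V) = 8 - V (c(V) = 8 - (V + 0) = 8 - V)
y = 22 (y = (8 - 1*4) + 6*3 = (8 - 4) + 18 = 4 + 18 = 22)
p(Z) = -5 + 1/(22 + Z) (p(Z) = -5 + 1/(Z + 22) = -5 + 1/(22 + Z))
p(j(15, 3)) - 1*1723 = (-109 - 5*(4 + 15))/(22 + (4 + 15)) - 1*1723 = (-109 - 5*19)/(22 + 19) - 1723 = (-109 - 95)/41 - 1723 = (1/41)*(-204) - 1723 = -204/41 - 1723 = -70847/41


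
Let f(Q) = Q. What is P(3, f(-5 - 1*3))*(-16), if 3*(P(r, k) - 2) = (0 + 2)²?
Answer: -160/3 ≈ -53.333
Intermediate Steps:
P(r, k) = 10/3 (P(r, k) = 2 + (0 + 2)²/3 = 2 + (⅓)*2² = 2 + (⅓)*4 = 2 + 4/3 = 10/3)
P(3, f(-5 - 1*3))*(-16) = (10/3)*(-16) = -160/3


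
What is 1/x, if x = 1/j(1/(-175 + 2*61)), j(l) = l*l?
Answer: 1/2809 ≈ 0.00035600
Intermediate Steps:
j(l) = l**2
x = 2809 (x = 1/((1/(-175 + 2*61))**2) = 1/((1/(-175 + 122))**2) = 1/((1/(-53))**2) = 1/((-1/53)**2) = 1/(1/2809) = 2809)
1/x = 1/2809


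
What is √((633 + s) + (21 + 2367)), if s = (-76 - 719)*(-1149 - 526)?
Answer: 3*√148294 ≈ 1155.3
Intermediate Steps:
s = 1331625 (s = -795*(-1675) = 1331625)
√((633 + s) + (21 + 2367)) = √((633 + 1331625) + (21 + 2367)) = √(1332258 + 2388) = √1334646 = 3*√148294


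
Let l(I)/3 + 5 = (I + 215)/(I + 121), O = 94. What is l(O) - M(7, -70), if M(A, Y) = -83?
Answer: 15547/215 ≈ 72.312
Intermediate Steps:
l(I) = -15 + 3*(215 + I)/(121 + I) (l(I) = -15 + 3*((I + 215)/(I + 121)) = -15 + 3*((215 + I)/(121 + I)) = -15 + 3*(215 + I)/(121 + I))
l(O) - M(7, -70) = 6*(-195 - 2*94)/(121 + 94) - 1*(-83) = 6*(-195 - 188)/215 + 83 = 6*(1/215)*(-383) + 83 = -2298/215 + 83 = 15547/215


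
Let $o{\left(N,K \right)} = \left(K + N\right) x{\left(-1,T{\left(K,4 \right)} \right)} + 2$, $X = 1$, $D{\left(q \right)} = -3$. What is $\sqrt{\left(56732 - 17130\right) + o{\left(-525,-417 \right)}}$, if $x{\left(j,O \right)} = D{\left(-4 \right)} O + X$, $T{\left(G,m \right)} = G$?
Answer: $2 i \sqrt{284945} \approx 1067.6 i$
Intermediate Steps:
$x{\left(j,O \right)} = 1 - 3 O$ ($x{\left(j,O \right)} = - 3 O + 1 = 1 - 3 O$)
$o{\left(N,K \right)} = 2 + \left(1 - 3 K\right) \left(K + N\right)$ ($o{\left(N,K \right)} = \left(K + N\right) \left(1 - 3 K\right) + 2 = \left(1 - 3 K\right) \left(K + N\right) + 2 = 2 + \left(1 - 3 K\right) \left(K + N\right)$)
$\sqrt{\left(56732 - 17130\right) + o{\left(-525,-417 \right)}} = \sqrt{\left(56732 - 17130\right) - \left(-2 + 942 \left(1 - -1251\right)\right)} = \sqrt{\left(56732 - 17130\right) - \left(-2 + 942 \left(1 + 1251\right)\right)} = \sqrt{39602 - 1179382} = \sqrt{-1139780} = 2 i \sqrt{284945}$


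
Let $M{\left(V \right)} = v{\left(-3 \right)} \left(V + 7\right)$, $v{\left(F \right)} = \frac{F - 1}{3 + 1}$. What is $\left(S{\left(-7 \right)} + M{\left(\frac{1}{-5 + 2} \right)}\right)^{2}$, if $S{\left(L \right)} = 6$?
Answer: $\frac{4}{9} \approx 0.44444$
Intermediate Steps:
$v{\left(F \right)} = - \frac{1}{4} + \frac{F}{4}$ ($v{\left(F \right)} = \frac{-1 + F}{4} = \left(-1 + F\right) \frac{1}{4} = - \frac{1}{4} + \frac{F}{4}$)
$M{\left(V \right)} = -7 - V$ ($M{\left(V \right)} = \left(- \frac{1}{4} + \frac{1}{4} \left(-3\right)\right) \left(V + 7\right) = \left(- \frac{1}{4} - \frac{3}{4}\right) \left(7 + V\right) = - (7 + V) = -7 - V$)
$\left(S{\left(-7 \right)} + M{\left(\frac{1}{-5 + 2} \right)}\right)^{2} = \left(6 - \left(7 + \frac{1}{-5 + 2}\right)\right)^{2} = \left(6 - \frac{20}{3}\right)^{2} = \left(- \frac{2}{3}\right)^{2} = \frac{4}{9}$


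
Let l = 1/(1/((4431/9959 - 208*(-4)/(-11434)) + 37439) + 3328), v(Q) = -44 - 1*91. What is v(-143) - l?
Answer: -957702316804080205/7094075445710003 ≈ -135.00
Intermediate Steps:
v(Q) = -135 (v(Q) = -44 - 91 = -135)
l = 2131633229800/7094075445710003 (l = 1/(1/((4431*(1/9959) + 832*(-1/11434)) + 37439) + 3328) = 1/(1/((4431/9959 - 416/5717) + 37439) + 3328) = 1/(1/(21189083/56935603 + 37439) + 3328) = 1/(1/(2131633229800/56935603) + 3328) = 1/(56935603/2131633229800 + 3328) = 1/(7094075445710003/2131633229800) = 2131633229800/7094075445710003 ≈ 0.00030048)
v(-143) - l = -135 - 1*2131633229800/7094075445710003 = -135 - 2131633229800/7094075445710003 = -957702316804080205/7094075445710003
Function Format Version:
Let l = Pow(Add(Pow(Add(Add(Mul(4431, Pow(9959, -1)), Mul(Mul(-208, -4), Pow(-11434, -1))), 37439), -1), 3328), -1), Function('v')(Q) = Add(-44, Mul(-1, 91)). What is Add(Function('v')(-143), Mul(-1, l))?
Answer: Rational(-957702316804080205, 7094075445710003) ≈ -135.00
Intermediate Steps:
Function('v')(Q) = -135 (Function('v')(Q) = Add(-44, -91) = -135)
l = Rational(2131633229800, 7094075445710003) (l = Pow(Add(Pow(Add(Add(Mul(4431, Rational(1, 9959)), Mul(832, Rational(-1, 11434))), 37439), -1), 3328), -1) = Pow(Add(Pow(Add(Add(Rational(4431, 9959), Rational(-416, 5717)), 37439), -1), 3328), -1) = Pow(Add(Pow(Add(Rational(21189083, 56935603), 37439), -1), 3328), -1) = Pow(Add(Pow(Rational(2131633229800, 56935603), -1), 3328), -1) = Pow(Add(Rational(56935603, 2131633229800), 3328), -1) = Pow(Rational(7094075445710003, 2131633229800), -1) = Rational(2131633229800, 7094075445710003) ≈ 0.00030048)
Add(Function('v')(-143), Mul(-1, l)) = Add(-135, Mul(-1, Rational(2131633229800, 7094075445710003))) = Add(-135, Rational(-2131633229800, 7094075445710003)) = Rational(-957702316804080205, 7094075445710003)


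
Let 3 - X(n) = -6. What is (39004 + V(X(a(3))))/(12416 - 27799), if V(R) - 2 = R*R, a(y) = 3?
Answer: -39087/15383 ≈ -2.5409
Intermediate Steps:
X(n) = 9 (X(n) = 3 - 1*(-6) = 3 + 6 = 9)
V(R) = 2 + R² (V(R) = 2 + R*R = 2 + R²)
(39004 + V(X(a(3))))/(12416 - 27799) = (39004 + (2 + 9²))/(12416 - 27799) = (39004 + (2 + 81))/(-15383) = (39004 + 83)*(-1/15383) = 39087*(-1/15383) = -39087/15383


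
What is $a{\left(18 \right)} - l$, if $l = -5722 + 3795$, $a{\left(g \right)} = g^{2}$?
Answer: $2251$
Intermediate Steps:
$l = -1927$
$a{\left(18 \right)} - l = 18^{2} - -1927 = 324 + 1927 = 2251$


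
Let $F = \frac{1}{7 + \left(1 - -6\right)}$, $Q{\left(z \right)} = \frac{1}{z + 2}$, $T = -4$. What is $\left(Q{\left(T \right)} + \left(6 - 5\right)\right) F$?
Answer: $\frac{1}{28} \approx 0.035714$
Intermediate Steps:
$Q{\left(z \right)} = \frac{1}{2 + z}$
$F = \frac{1}{14}$ ($F = \frac{1}{7 + \left(1 + 6\right)} = \frac{1}{7 + 7} = \frac{1}{14} \approx 0.071429$)
$\left(Q{\left(T \right)} + \left(6 - 5\right)\right) F = \left(\frac{1}{2 - 4} + \left(6 - 5\right)\right) \frac{1}{14} = \left(\frac{1}{-2} + 1\right) \frac{1}{14} = \left(- \frac{1}{2} + 1\right) \frac{1}{14} = \frac{1}{2} \cdot \frac{1}{14} = \frac{1}{28}$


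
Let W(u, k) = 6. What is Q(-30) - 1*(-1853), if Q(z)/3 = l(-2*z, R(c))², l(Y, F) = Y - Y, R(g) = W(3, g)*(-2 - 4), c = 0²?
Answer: 1853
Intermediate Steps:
c = 0
R(g) = -36 (R(g) = 6*(-2 - 4) = 6*(-6) = -36)
l(Y, F) = 0
Q(z) = 0 (Q(z) = 3*0² = 3*0 = 0)
Q(-30) - 1*(-1853) = 0 - 1*(-1853) = 0 + 1853 = 1853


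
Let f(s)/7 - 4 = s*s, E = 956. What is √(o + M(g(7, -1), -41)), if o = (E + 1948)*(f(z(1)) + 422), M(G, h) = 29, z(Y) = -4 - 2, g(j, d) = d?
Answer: √2038637 ≈ 1427.8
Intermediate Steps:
z(Y) = -6
f(s) = 28 + 7*s² (f(s) = 28 + 7*(s*s) = 28 + 7*s²)
o = 2038608 (o = (956 + 1948)*((28 + 7*(-6)²) + 422) = 2904*((28 + 7*36) + 422) = 2904*((28 + 252) + 422) = 2904*(280 + 422) = 2904*702 = 2038608)
√(o + M(g(7, -1), -41)) = √(2038608 + 29) = √2038637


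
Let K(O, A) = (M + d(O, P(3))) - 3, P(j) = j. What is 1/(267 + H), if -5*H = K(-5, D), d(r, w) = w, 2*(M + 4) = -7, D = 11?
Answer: 2/537 ≈ 0.0037244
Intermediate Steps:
M = -15/2 (M = -4 + (½)*(-7) = -4 - 7/2 = -15/2 ≈ -7.5000)
K(O, A) = -15/2 (K(O, A) = (-15/2 + 3) - 3 = -9/2 - 3 = -15/2)
H = 3/2 (H = -⅕*(-15/2) = 3/2 ≈ 1.5000)
1/(267 + H) = 1/(267 + 3/2) = 1/(537/2) = 2/537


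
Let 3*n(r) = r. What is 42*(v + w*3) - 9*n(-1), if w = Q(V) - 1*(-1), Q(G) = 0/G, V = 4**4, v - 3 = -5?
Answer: 45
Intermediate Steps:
v = -2 (v = 3 - 5 = -2)
n(r) = r/3
V = 256
Q(G) = 0
w = 1 (w = 0 - 1*(-1) = 0 + 1 = 1)
42*(v + w*3) - 9*n(-1) = 42*(-2 + 1*3) - 3*(-1) = 42*(-2 + 3) - 9*(-1/3) = 42*1 + 3 = 42 + 3 = 45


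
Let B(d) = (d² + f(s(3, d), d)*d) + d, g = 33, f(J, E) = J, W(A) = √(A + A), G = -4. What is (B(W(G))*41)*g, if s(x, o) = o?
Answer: -21648 + 2706*I*√2 ≈ -21648.0 + 3826.9*I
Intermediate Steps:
W(A) = √2*√A (W(A) = √(2*A) = √2*√A)
B(d) = d + 2*d² (B(d) = (d² + d*d) + d = (d² + d²) + d = 2*d² + d = d + 2*d²)
(B(W(G))*41)*g = (((√2*√(-4))*(1 + 2*(√2*√(-4))))*41)*33 = (((√2*(2*I))*(1 + 2*(√2*(2*I))))*41)*33 = (((2*I*√2)*(1 + 2*(2*I*√2)))*41)*33 = (((2*I*√2)*(1 + 4*I*√2))*41)*33 = ((2*I*√2*(1 + 4*I*√2))*41)*33 = (82*I*√2*(1 + 4*I*√2))*33 = 2706*I*√2*(1 + 4*I*√2)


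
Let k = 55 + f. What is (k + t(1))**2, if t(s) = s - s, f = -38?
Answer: 289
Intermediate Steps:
t(s) = 0
k = 17 (k = 55 - 38 = 17)
(k + t(1))**2 = (17 + 0)**2 = 17**2 = 289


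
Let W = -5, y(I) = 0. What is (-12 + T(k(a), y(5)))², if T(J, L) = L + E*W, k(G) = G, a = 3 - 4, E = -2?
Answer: 4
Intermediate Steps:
a = -1
T(J, L) = 10 + L (T(J, L) = L - 2*(-5) = L + 10 = 10 + L)
(-12 + T(k(a), y(5)))² = (-12 + (10 + 0))² = (-12 + 10)² = (-2)² = 4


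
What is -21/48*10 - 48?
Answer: -419/8 ≈ -52.375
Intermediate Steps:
-21/48*10 - 48 = -21*1/48*10 - 48 = -7/16*10 - 48 = -35/8 - 48 = -419/8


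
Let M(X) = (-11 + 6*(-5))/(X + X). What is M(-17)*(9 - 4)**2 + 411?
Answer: 14999/34 ≈ 441.15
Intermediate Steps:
M(X) = -41/(2*X) (M(X) = (-11 - 30)/((2*X)) = -41/(2*X))
M(-17)*(9 - 4)**2 + 411 = (-41/2/(-17))*(9 - 4)**2 + 411 = -41/2*(-1/17)*5**2 + 411 = (41/34)*25 + 411 = 1025/34 + 411 = 14999/34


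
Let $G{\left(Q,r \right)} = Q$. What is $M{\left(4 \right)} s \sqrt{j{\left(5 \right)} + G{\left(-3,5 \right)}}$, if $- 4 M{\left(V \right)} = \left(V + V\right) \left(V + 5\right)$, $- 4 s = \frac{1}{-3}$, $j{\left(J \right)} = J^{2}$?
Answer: $- \frac{3 \sqrt{22}}{2} \approx -7.0356$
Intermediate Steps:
$s = \frac{1}{12}$ ($s = - \frac{1}{4 \left(-3\right)} = \left(- \frac{1}{4}\right) \left(- \frac{1}{3}\right) = \frac{1}{12} \approx 0.083333$)
$M{\left(V \right)} = - \frac{V \left(5 + V\right)}{2}$ ($M{\left(V \right)} = - \frac{\left(V + V\right) \left(V + 5\right)}{4} = - \frac{2 V \left(5 + V\right)}{4} = - \frac{V \left(5 + V\right)}{2}$)
$M{\left(4 \right)} s \sqrt{j{\left(5 \right)} + G{\left(-3,5 \right)}} = \left(- \frac{1}{2}\right) 4 \left(5 + 4\right) \frac{1}{12} \sqrt{5^{2} - 3} = \left(- \frac{1}{2}\right) 4 \cdot 9 \cdot \frac{1}{12} \sqrt{25 - 3} = \left(-18\right) \frac{1}{12} \sqrt{22} = - \frac{3 \sqrt{22}}{2}$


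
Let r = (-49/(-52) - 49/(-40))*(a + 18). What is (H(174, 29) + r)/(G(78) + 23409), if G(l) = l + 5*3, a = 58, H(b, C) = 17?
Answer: 23623/3055260 ≈ 0.0077319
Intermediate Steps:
G(l) = 15 + l (G(l) = l + 15 = 15 + l)
r = 21413/130 (r = (-49/(-52) - 49/(-40))*(58 + 18) = (-49*(-1/52) - 49*(-1/40))*76 = (49/52 + 49/40)*76 = (1127/520)*76 = 21413/130 ≈ 164.72)
(H(174, 29) + r)/(G(78) + 23409) = (17 + 21413/130)/((15 + 78) + 23409) = 23623/(130*(93 + 23409)) = (23623/130)/23502 = (23623/130)*(1/23502) = 23623/3055260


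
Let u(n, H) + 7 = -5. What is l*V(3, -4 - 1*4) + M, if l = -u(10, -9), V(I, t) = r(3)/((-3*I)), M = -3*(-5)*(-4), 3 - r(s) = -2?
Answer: -200/3 ≈ -66.667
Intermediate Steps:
r(s) = 5 (r(s) = 3 - 1*(-2) = 3 + 2 = 5)
u(n, H) = -12 (u(n, H) = -7 - 5 = -12)
M = -60 (M = 15*(-4) = -60)
V(I, t) = -5/(3*I) (V(I, t) = 5/((-3*I)) = 5*(-1/(3*I)) = -5/(3*I))
l = 12 (l = -1*(-12) = 12)
l*V(3, -4 - 1*4) + M = 12*(-5/3/3) - 60 = 12*(-5/3*⅓) - 60 = 12*(-5/9) - 60 = -20/3 - 60 = -200/3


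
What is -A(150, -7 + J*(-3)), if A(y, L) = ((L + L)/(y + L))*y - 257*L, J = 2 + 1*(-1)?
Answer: -17840/7 ≈ -2548.6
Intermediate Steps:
J = 1 (J = 2 - 1 = 1)
A(y, L) = -257*L + 2*L*y/(L + y) (A(y, L) = ((2*L)/(L + y))*y - 257*L = (2*L/(L + y))*y - 257*L = 2*L*y/(L + y) - 257*L = -257*L + 2*L*y/(L + y))
-A(150, -7 + J*(-3)) = -(-1)*(-7 + 1*(-3))*(255*150 + 257*(-7 + 1*(-3)))/((-7 + 1*(-3)) + 150) = -(-1)*(-7 - 3)*(38250 + 257*(-7 - 3))/((-7 - 3) + 150) = -(-1)*(-10)*(38250 + 257*(-10))/(-10 + 150) = -(-1)*(-10)*(38250 - 2570)/140 = -(-1)*(-10)*35680/140 = -1*17840/7 = -17840/7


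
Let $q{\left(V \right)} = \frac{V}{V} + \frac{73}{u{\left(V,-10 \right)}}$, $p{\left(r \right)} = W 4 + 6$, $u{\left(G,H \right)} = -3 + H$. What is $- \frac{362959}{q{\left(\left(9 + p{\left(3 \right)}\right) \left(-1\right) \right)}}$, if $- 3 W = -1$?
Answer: $\frac{4718467}{60} \approx 78641.0$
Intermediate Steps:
$W = \frac{1}{3}$ ($W = \left(- \frac{1}{3}\right) \left(-1\right) = \frac{1}{3} \approx 0.33333$)
$p{\left(r \right)} = \frac{22}{3}$ ($p{\left(r \right)} = \frac{1}{3} \cdot 4 + 6 = \frac{4}{3} + 6 = \frac{22}{3}$)
$q{\left(V \right)} = - \frac{60}{13}$ ($q{\left(V \right)} = \frac{V}{V} + \frac{73}{-3 - 10} = 1 + \frac{73}{-13} = 1 + 73 \left(- \frac{1}{13}\right) = 1 - \frac{73}{13} = - \frac{60}{13}$)
$- \frac{362959}{q{\left(\left(9 + p{\left(3 \right)}\right) \left(-1\right) \right)}} = - \frac{362959}{- \frac{60}{13}} = \left(-362959\right) \left(- \frac{13}{60}\right) = \frac{4718467}{60}$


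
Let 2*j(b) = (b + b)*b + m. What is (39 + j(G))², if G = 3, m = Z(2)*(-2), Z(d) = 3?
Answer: 2025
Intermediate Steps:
m = -6 (m = 3*(-2) = -6)
j(b) = -3 + b² (j(b) = ((b + b)*b - 6)/2 = ((2*b)*b - 6)/2 = (2*b² - 6)/2 = (-6 + 2*b²)/2 = -3 + b²)
(39 + j(G))² = (39 + (-3 + 3²))² = (39 + (-3 + 9))² = (39 + 6)² = 45² = 2025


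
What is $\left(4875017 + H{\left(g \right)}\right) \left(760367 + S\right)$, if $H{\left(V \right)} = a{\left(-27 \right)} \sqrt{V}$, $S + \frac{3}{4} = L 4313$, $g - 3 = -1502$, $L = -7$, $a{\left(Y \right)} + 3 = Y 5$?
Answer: $\frac{14238467026917}{4} - \frac{201528369 i \sqrt{1499}}{2} \approx 3.5596 \cdot 10^{12} - 3.9013 \cdot 10^{9} i$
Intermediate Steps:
$a{\left(Y \right)} = -3 + 5 Y$ ($a{\left(Y \right)} = -3 + Y 5 = -3 + 5 Y$)
$g = -1499$ ($g = 3 - 1502 = -1499$)
$S = - \frac{120767}{4}$ ($S = - \frac{3}{4} - 30191 = - \frac{120767}{4} \approx -30192.0$)
$H{\left(V \right)} = - 138 \sqrt{V}$ ($H{\left(V \right)} = \left(-3 + 5 \left(-27\right)\right) \sqrt{V} = \left(-3 - 135\right) \sqrt{V} = - 138 \sqrt{V}$)
$\left(4875017 + H{\left(g \right)}\right) \left(760367 + S\right) = \left(4875017 - 138 \sqrt{-1499}\right) \left(760367 - \frac{120767}{4}\right) = \left(4875017 - 138 i \sqrt{1499}\right) \frac{2920701}{4} = \frac{14238467026917}{4} - \frac{201528369 i \sqrt{1499}}{2}$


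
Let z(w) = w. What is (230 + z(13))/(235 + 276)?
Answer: 243/511 ≈ 0.47554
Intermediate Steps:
(230 + z(13))/(235 + 276) = (230 + 13)/(235 + 276) = 243/511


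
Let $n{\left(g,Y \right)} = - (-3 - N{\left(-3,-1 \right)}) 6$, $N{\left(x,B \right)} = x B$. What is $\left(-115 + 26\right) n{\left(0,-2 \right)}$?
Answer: $-3204$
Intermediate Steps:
$N{\left(x,B \right)} = B x$
$n{\left(g,Y \right)} = 36$ ($n{\left(g,Y \right)} = - (-3 - \left(-1\right) \left(-3\right)) 6 = - (-3 - 3) 6 = \left(-1\right) \left(-6\right) 6 = 6 \cdot 6 = 36$)
$\left(-115 + 26\right) n{\left(0,-2 \right)} = \left(-115 + 26\right) 36 = \left(-89\right) 36 = -3204$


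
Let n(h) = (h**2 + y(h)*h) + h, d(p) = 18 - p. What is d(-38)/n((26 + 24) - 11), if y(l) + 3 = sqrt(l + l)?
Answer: 2072/50349 - 56*sqrt(78)/50349 ≈ 0.031330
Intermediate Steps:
y(l) = -3 + sqrt(2)*sqrt(l) (y(l) = -3 + sqrt(l + l) = -3 + sqrt(2*l) = -3 + sqrt(2)*sqrt(l))
n(h) = h + h**2 + h*(-3 + sqrt(2)*sqrt(h)) (n(h) = (h**2 + (-3 + sqrt(2)*sqrt(h))*h) + h = (h**2 + h*(-3 + sqrt(2)*sqrt(h))) + h = h + h**2 + h*(-3 + sqrt(2)*sqrt(h)))
d(-38)/n((26 + 24) - 11) = (18 - 1*(-38))/((((26 + 24) - 11)*(-2 + ((26 + 24) - 11) + sqrt(2)*sqrt((26 + 24) - 11)))) = (18 + 38)/(((50 - 11)*(-2 + (50 - 11) + sqrt(2)*sqrt(50 - 11)))) = 56/((39*(-2 + 39 + sqrt(2)*sqrt(39)))) = 56/((39*(-2 + 39 + sqrt(78)))) = 56/((39*(37 + sqrt(78)))) = 56/(1443 + 39*sqrt(78))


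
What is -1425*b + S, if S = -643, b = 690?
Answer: -983893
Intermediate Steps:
-1425*b + S = -1425*690 - 643 = -983250 - 643 = -983893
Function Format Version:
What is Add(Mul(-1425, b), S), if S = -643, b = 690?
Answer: -983893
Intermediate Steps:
Add(Mul(-1425, b), S) = Add(Mul(-1425, 690), -643) = Add(-983250, -643) = -983893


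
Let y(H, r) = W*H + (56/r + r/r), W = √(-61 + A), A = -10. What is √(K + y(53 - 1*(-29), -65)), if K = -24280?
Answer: √(-102582415 + 346450*I*√71)/65 ≈ 2.2169 + 155.84*I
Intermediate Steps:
W = I*√71 (W = √(-61 - 10) = √(-71) = I*√71 ≈ 8.4261*I)
y(H, r) = 1 + 56/r + I*H*√71 (y(H, r) = (I*√71)*H + (56/r + r/r) = I*H*√71 + (56/r + 1) = I*H*√71 + (1 + 56/r) = 1 + 56/r + I*H*√71)
√(K + y(53 - 1*(-29), -65)) = √(-24280 + (1 + 56/(-65) + I*(53 - 1*(-29))*√71)) = √(-24280 + (1 + 56*(-1/65) + I*(53 + 29)*√71)) = √(-24280 + (1 - 56/65 + I*82*√71)) = √(-24280 + (1 - 56/65 + 82*I*√71)) = √(-24280 + (9/65 + 82*I*√71)) = √(-1578191/65 + 82*I*√71)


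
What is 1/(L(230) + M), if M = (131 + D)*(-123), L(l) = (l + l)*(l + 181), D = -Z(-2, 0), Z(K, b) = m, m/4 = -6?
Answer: 1/169995 ≈ 5.8825e-6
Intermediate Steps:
m = -24 (m = 4*(-6) = -24)
Z(K, b) = -24
D = 24 (D = -1*(-24) = 24)
L(l) = 2*l*(181 + l) (L(l) = (2*l)*(181 + l) = 2*l*(181 + l))
M = -19065 (M = (131 + 24)*(-123) = 155*(-123) = -19065)
1/(L(230) + M) = 1/(2*230*(181 + 230) - 19065) = 1/(2*230*411 - 19065) = 1/(189060 - 19065) = 1/169995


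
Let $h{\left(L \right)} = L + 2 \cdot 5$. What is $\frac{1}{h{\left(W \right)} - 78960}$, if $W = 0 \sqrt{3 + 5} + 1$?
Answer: $- \frac{1}{78949} \approx -1.2666 \cdot 10^{-5}$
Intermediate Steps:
$W = 1$ ($W = 0 \sqrt{8} + 1 = 0 \cdot 2 \sqrt{2} + 1 = 0 + 1 = 1$)
$h{\left(L \right)} = 10 + L$ ($h{\left(L \right)} = L + 10 = 10 + L$)
$\frac{1}{h{\left(W \right)} - 78960} = \frac{1}{\left(10 + 1\right) - 78960} = \frac{1}{11 - 78960} = \frac{1}{-78949} = - \frac{1}{78949}$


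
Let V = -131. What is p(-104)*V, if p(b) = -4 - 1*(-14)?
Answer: -1310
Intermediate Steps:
p(b) = 10 (p(b) = -4 + 14 = 10)
p(-104)*V = 10*(-131) = -1310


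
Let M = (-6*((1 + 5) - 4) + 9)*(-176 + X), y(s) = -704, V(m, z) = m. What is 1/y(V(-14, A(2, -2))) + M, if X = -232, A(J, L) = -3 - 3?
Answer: 861695/704 ≈ 1224.0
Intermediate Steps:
A(J, L) = -6
M = 1224 (M = (-6*((1 + 5) - 4) + 9)*(-176 - 232) = (-6*(6 - 4) + 9)*(-408) = (-6*2 + 9)*(-408) = (-12 + 9)*(-408) = -3*(-408) = 1224)
1/y(V(-14, A(2, -2))) + M = 1/(-704) + 1224 = -1/704 + 1224 = 861695/704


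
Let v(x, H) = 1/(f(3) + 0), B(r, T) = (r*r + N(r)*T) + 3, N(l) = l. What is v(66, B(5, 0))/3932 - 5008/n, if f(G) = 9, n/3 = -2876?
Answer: 14769311/25443972 ≈ 0.58046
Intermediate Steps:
n = -8628 (n = 3*(-2876) = -8628)
B(r, T) = 3 + r**2 + T*r (B(r, T) = (r*r + r*T) + 3 = (r**2 + T*r) + 3 = 3 + r**2 + T*r)
v(x, H) = 1/9 (v(x, H) = 1/(9 + 0) = 1/9)
v(66, B(5, 0))/3932 - 5008/n = (1/9)/3932 - 5008/(-8628) = (1/9)*(1/3932) - 5008*(-1/8628) = 1/35388 + 1252/2157 = 14769311/25443972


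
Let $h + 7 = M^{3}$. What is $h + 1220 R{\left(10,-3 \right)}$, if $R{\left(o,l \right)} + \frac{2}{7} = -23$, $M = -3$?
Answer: $- \frac{199098}{7} \approx -28443.0$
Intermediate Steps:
$R{\left(o,l \right)} = - \frac{163}{7}$ ($R{\left(o,l \right)} = - \frac{2}{7} - 23 = - \frac{163}{7}$)
$h = -34$ ($h = -7 + \left(-3\right)^{3} = -7 - 27 = -34$)
$h + 1220 R{\left(10,-3 \right)} = -34 + 1220 \left(- \frac{163}{7}\right) = -34 - \frac{198860}{7} = - \frac{199098}{7}$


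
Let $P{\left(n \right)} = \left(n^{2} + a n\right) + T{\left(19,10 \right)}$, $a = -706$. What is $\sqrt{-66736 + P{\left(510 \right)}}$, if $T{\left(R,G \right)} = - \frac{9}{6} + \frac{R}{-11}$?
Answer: $\frac{3 i \sqrt{8964714}}{22} \approx 408.29 i$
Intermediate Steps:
$T{\left(R,G \right)} = - \frac{3}{2} - \frac{R}{11}$ ($T{\left(R,G \right)} = \left(-9\right) \frac{1}{6} + R \left(- \frac{1}{11}\right) = - \frac{3}{2} - \frac{R}{11}$)
$P{\left(n \right)} = - \frac{71}{22} + n^{2} - 706 n$ ($P{\left(n \right)} = \left(n^{2} - 706 n\right) - \frac{71}{22} = - \frac{71}{22} + n^{2} - 706 n$)
$\sqrt{-66736 + P{\left(510 \right)}} = \sqrt{-66736 - \left(\frac{7921391}{22} - 260100\right)} = \sqrt{-66736 - \frac{2199191}{22}} = \sqrt{- \frac{3667383}{22}} = \frac{3 i \sqrt{8964714}}{22}$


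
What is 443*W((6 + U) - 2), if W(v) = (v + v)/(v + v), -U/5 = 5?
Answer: 443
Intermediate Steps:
U = -25 (U = -5*5 = -25)
W(v) = 1 (W(v) = (2*v)/((2*v)) = (2*v)*(1/(2*v)) = 1)
443*W((6 + U) - 2) = 443*1 = 443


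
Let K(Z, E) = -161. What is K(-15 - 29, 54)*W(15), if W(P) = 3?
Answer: -483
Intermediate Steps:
K(-15 - 29, 54)*W(15) = -161*3 = -483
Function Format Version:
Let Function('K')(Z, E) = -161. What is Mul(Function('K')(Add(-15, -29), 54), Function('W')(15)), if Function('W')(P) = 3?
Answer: -483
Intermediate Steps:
Mul(Function('K')(Add(-15, -29), 54), Function('W')(15)) = Mul(-161, 3) = -483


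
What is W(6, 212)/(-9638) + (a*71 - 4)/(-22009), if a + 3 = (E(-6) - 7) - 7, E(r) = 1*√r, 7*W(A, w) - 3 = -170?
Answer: 85376829/1484859194 - 71*I*√6/22009 ≈ 0.057498 - 0.0079019*I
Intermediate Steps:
W(A, w) = -167/7 (W(A, w) = 3/7 + (⅐)*(-170) = 3/7 - 170/7 = -167/7)
E(r) = √r
a = -17 + I*√6 (a = -3 + ((√(-6) - 7) - 7) = -3 + ((I*√6 - 7) - 7) = -3 + ((-7 + I*√6) - 7) = -3 + (-14 + I*√6) = -17 + I*√6 ≈ -17.0 + 2.4495*I)
W(6, 212)/(-9638) + (a*71 - 4)/(-22009) = -167/7/(-9638) + ((-17 + I*√6)*71 - 4)/(-22009) = -167/7*(-1/9638) + ((-1207 + 71*I*√6) - 4)*(-1/22009) = 167/67466 + (-1211 + 71*I*√6)*(-1/22009) = 167/67466 + (1211/22009 - 71*I*√6/22009) = 85376829/1484859194 - 71*I*√6/22009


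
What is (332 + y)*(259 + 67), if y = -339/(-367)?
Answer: 39831658/367 ≈ 1.0853e+5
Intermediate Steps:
y = 339/367 (y = -339*(-1/367) = 339/367 ≈ 0.92371)
(332 + y)*(259 + 67) = (332 + 339/367)*(259 + 67) = (122183/367)*326 = 39831658/367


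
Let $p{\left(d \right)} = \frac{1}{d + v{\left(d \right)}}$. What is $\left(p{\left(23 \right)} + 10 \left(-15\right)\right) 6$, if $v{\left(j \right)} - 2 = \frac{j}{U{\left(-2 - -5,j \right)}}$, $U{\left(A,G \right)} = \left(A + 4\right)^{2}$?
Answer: $- \frac{187151}{208} \approx -899.76$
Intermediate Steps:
$U{\left(A,G \right)} = \left(4 + A\right)^{2}$
$v{\left(j \right)} = 2 + \frac{j}{49}$ ($v{\left(j \right)} = 2 + \frac{j}{\left(4 - -3\right)^{2}} = 2 + \frac{j}{\left(4 + \left(-2 + 5\right)\right)^{2}} = 2 + \frac{j}{\left(4 + 3\right)^{2}} = 2 + \frac{j}{7^{2}} = 2 + \frac{j}{49}$)
$p{\left(d \right)} = \frac{1}{2 + \frac{50 d}{49}}$ ($p{\left(d \right)} = \frac{1}{d + \left(2 + \frac{d}{49}\right)} = \frac{1}{2 + \frac{50 d}{49}}$)
$\left(p{\left(23 \right)} + 10 \left(-15\right)\right) 6 = \left(\frac{49}{2 \left(49 + 25 \cdot 23\right)} + 10 \left(-15\right)\right) 6 = \left(\frac{49}{2 \left(49 + 575\right)} - 150\right) 6 = \left(\frac{49}{2 \cdot 624} - 150\right) 6 = \left(\frac{49}{2} \cdot \frac{1}{624} - 150\right) 6 = \left(\frac{49}{1248} - 150\right) 6 = \left(- \frac{187151}{1248}\right) 6 = - \frac{187151}{208}$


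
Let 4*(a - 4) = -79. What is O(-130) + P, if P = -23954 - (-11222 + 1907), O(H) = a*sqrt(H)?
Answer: -14639 - 63*I*sqrt(130)/4 ≈ -14639.0 - 179.58*I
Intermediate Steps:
a = -63/4 (a = 4 + (1/4)*(-79) = 4 - 79/4 = -63/4 ≈ -15.750)
O(H) = -63*sqrt(H)/4
P = -14639 (P = -23954 - 1*(-9315) = -23954 + 9315 = -14639)
O(-130) + P = -63*I*sqrt(130)/4 - 14639 = -14639 - 63*I*sqrt(130)/4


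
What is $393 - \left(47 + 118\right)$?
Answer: $228$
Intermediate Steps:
$393 - \left(47 + 118\right) = 393 - 165 = 228$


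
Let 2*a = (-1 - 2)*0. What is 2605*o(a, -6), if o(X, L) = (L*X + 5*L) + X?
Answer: -78150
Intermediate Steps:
a = 0 (a = ((-1 - 2)*0)/2 = (-3*0)/2 = (1/2)*0 = 0)
o(X, L) = X + 5*L + L*X (o(X, L) = (5*L + L*X) + X = X + 5*L + L*X)
2605*o(a, -6) = 2605*(0 + 5*(-6) - 6*0) = 2605*(0 - 30 + 0) = 2605*(-30) = -78150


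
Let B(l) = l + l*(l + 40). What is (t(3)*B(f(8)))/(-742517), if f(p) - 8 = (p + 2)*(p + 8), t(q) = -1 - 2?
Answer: 105336/742517 ≈ 0.14186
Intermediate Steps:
t(q) = -3
f(p) = 8 + (2 + p)*(8 + p) (f(p) = 8 + (p + 2)*(p + 8) = 8 + (2 + p)*(8 + p))
B(l) = l + l*(40 + l)
(t(3)*B(f(8)))/(-742517) = -3*(24 + 8² + 10*8)*(41 + (24 + 8² + 10*8))/(-742517) = -3*(24 + 64 + 80)*(41 + (24 + 64 + 80))*(-1/742517) = -504*(41 + 168)*(-1/742517) = -504*209*(-1/742517) = -3*35112*(-1/742517) = -105336*(-1/742517) = 105336/742517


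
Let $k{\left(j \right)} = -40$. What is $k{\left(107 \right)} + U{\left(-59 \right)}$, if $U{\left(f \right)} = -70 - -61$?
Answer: $-49$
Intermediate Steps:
$U{\left(f \right)} = -9$ ($U{\left(f \right)} = -70 + 61 = -9$)
$k{\left(107 \right)} + U{\left(-59 \right)} = -40 - 9 = -49$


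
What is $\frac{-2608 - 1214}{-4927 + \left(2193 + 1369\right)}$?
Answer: $\frac{14}{5} \approx 2.8$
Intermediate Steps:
$\frac{-2608 - 1214}{-4927 + \left(2193 + 1369\right)} = - \frac{3822}{-4927 + 3562} = - \frac{3822}{-1365} = \left(-3822\right) \left(- \frac{1}{1365}\right) = \frac{14}{5}$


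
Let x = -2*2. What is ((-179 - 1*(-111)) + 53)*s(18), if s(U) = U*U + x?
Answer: -4800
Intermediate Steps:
x = -4
s(U) = -4 + U² (s(U) = U*U - 4 = U² - 4 = -4 + U²)
((-179 - 1*(-111)) + 53)*s(18) = ((-179 - 1*(-111)) + 53)*(-4 + 18²) = ((-179 + 111) + 53)*(-4 + 324) = (-68 + 53)*320 = -15*320 = -4800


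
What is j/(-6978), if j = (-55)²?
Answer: -3025/6978 ≈ -0.43351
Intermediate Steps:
j = 3025
j/(-6978) = 3025/(-6978) = 3025*(-1/6978) = -3025/6978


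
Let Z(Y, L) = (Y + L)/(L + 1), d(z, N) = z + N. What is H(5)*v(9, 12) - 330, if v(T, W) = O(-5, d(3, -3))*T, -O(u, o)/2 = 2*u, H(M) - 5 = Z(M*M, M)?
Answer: 1470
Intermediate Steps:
d(z, N) = N + z
Z(Y, L) = (L + Y)/(1 + L)
H(M) = 5 + (M + M²)/(1 + M) (H(M) = 5 + (M + M*M)/(1 + M) = 5 + (M + M²)/(1 + M))
O(u, o) = -4*u
v(T, W) = 20*T (v(T, W) = (-4*(-5))*T = 20*T)
H(5)*v(9, 12) - 330 = (5 + 5)*(20*9) - 330 = 10*180 - 330 = 1800 - 330 = 1470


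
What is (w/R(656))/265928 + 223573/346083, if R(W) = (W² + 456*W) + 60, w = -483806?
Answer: 21686831041989955/33570567649314384 ≈ 0.64601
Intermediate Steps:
R(W) = 60 + W² + 456*W
(w/R(656))/265928 + 223573/346083 = -483806/(60 + 656² + 456*656)/265928 + 223573/346083 = -483806/(60 + 430336 + 299136)*(1/265928) + 223573*(1/346083) = -483806/729532*(1/265928) + 223573/346083 = -483806*1/729532*(1/265928) + 223573/346083 = -241903/364766*1/265928 + 223573/346083 = -241903/97001492848 + 223573/346083 = 21686831041989955/33570567649314384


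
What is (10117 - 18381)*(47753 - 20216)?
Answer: -227565768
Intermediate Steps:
(10117 - 18381)*(47753 - 20216) = -8264*27537 = -227565768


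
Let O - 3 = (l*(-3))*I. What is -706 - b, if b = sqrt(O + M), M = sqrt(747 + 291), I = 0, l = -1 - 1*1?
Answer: -706 - sqrt(3 + sqrt(1038)) ≈ -711.93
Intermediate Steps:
l = -2 (l = -1 - 1 = -2)
O = 3 (O = 3 - 2*(-3)*0 = 3 + 6*0 = 3 + 0 = 3)
M = sqrt(1038) ≈ 32.218
b = sqrt(3 + sqrt(1038)) ≈ 5.9345
-706 - b = -706 - sqrt(3 + sqrt(1038))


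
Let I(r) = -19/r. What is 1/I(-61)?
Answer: 61/19 ≈ 3.2105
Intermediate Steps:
1/I(-61) = 1/(-19/(-61)) = 1/(-19*(-1/61)) = 1/(19/61) = 61/19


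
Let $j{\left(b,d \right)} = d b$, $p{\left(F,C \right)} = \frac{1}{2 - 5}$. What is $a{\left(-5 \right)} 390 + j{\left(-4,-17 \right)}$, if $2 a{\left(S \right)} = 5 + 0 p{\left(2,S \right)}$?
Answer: $1043$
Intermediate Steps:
$p{\left(F,C \right)} = - \frac{1}{3}$ ($p{\left(F,C \right)} = \frac{1}{-3} = - \frac{1}{3}$)
$j{\left(b,d \right)} = b d$
$a{\left(S \right)} = \frac{5}{2}$ ($a{\left(S \right)} = \frac{5 + 0 \left(- \frac{1}{3}\right)}{2} = \frac{5 + 0}{2} = \frac{1}{2} \cdot 5 = \frac{5}{2}$)
$a{\left(-5 \right)} 390 + j{\left(-4,-17 \right)} = \frac{5}{2} \cdot 390 - -68 = 975 + 68 = 1043$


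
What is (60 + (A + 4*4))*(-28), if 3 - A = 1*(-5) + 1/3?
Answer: -7028/3 ≈ -2342.7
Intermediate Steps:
A = 23/3 (A = 3 - (1*(-5) + 1/3) = 3 - (-5 + ⅓) = 3 - 1*(-14/3) = 3 + 14/3 = 23/3 ≈ 7.6667)
(60 + (A + 4*4))*(-28) = (60 + (23/3 + 4*4))*(-28) = (60 + (23/3 + 16))*(-28) = (60 + 71/3)*(-28) = (251/3)*(-28) = -7028/3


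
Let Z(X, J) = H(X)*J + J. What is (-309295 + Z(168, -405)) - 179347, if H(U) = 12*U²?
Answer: -137657687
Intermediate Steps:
Z(X, J) = J + 12*J*X² (Z(X, J) = (12*X²)*J + J = 12*J*X² + J = J + 12*J*X²)
(-309295 + Z(168, -405)) - 179347 = (-309295 - 405*(1 + 12*168²)) - 179347 = (-309295 - 405*(1 + 12*28224)) - 179347 = (-309295 - 405*(1 + 338688)) - 179347 = (-309295 - 405*338689) - 179347 = (-309295 - 137169045) - 179347 = -137478340 - 179347 = -137657687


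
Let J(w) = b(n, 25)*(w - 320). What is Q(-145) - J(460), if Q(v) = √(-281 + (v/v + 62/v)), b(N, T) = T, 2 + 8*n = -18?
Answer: -3500 + 9*I*√72790/145 ≈ -3500.0 + 16.746*I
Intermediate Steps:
n = -5/2 (n = -¼ + (⅛)*(-18) = -¼ - 9/4 = -5/2 ≈ -2.5000)
Q(v) = √(-280 + 62/v) (Q(v) = √(-281 + (1 + 62/v)) = √(-280 + 62/v))
J(w) = -8000 + 25*w (J(w) = 25*(w - 320) = 25*(-320 + w) = -8000 + 25*w)
Q(-145) - J(460) = √(-280 + 62/(-145)) - (-8000 + 25*460) = √(-280 + 62*(-1/145)) - (-8000 + 11500) = √(-280 - 62/145) - 1*3500 = √(-40662/145) - 3500 = 9*I*√72790/145 - 3500 = -3500 + 9*I*√72790/145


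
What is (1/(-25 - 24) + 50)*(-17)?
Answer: -41633/49 ≈ -849.65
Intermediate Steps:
(1/(-25 - 24) + 50)*(-17) = (1/(-49) + 50)*(-17) = (-1/49 + 50)*(-17) = (2449/49)*(-17) = -41633/49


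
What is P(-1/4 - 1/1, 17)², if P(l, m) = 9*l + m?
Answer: 529/16 ≈ 33.063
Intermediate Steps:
P(l, m) = m + 9*l
P(-1/4 - 1/1, 17)² = (17 + 9*(-1/4 - 1/1))² = (17 + 9*(-1*¼ - 1*1))² = (17 + 9*(-¼ - 1))² = (17 + 9*(-5/4))² = (17 - 45/4)² = (23/4)² = 529/16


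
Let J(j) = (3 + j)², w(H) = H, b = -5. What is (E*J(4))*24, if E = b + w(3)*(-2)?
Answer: -12936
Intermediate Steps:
E = -11 (E = -5 + 3*(-2) = -5 - 6 = -11)
(E*J(4))*24 = -11*(3 + 4)²*24 = -11*7²*24 = -11*49*24 = -539*24 = -12936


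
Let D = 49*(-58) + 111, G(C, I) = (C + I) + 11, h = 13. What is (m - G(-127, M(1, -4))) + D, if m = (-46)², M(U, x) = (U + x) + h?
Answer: -509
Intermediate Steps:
M(U, x) = 13 + U + x (M(U, x) = (U + x) + 13 = 13 + U + x)
G(C, I) = 11 + C + I
m = 2116
D = -2731 (D = -2842 + 111 = -2731)
(m - G(-127, M(1, -4))) + D = (2116 - (11 - 127 + (13 + 1 - 4))) - 2731 = (2116 - (11 - 127 + 10)) - 2731 = (2116 - 1*(-106)) - 2731 = (2116 + 106) - 2731 = 2222 - 2731 = -509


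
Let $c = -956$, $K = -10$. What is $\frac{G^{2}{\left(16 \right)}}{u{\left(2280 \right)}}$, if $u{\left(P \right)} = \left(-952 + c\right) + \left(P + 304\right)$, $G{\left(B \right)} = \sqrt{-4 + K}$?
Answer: $- \frac{7}{338} \approx -0.02071$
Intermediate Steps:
$G{\left(B \right)} = i \sqrt{14}$ ($G{\left(B \right)} = \sqrt{-4 - 10} = \sqrt{-14} = i \sqrt{14}$)
$u{\left(P \right)} = -1604 + P$ ($u{\left(P \right)} = \left(-952 - 956\right) + \left(P + 304\right) = -1908 + \left(304 + P\right) = -1604 + P$)
$\frac{G^{2}{\left(16 \right)}}{u{\left(2280 \right)}} = \frac{\left(i \sqrt{14}\right)^{2}}{-1604 + 2280} = - \frac{14}{676} = \left(-14\right) \frac{1}{676} = - \frac{7}{338}$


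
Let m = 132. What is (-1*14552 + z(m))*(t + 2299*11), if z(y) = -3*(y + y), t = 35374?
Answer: -930813072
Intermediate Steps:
z(y) = -6*y
(-1*14552 + z(m))*(t + 2299*11) = (-1*14552 - 6*132)*(35374 + 2299*11) = (-14552 - 792)*(35374 + 25289) = -15344*60663 = -930813072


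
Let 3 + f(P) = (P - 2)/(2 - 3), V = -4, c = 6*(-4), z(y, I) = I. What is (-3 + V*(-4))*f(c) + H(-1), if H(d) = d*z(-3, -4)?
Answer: 303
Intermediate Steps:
c = -24
H(d) = -4*d (H(d) = d*(-4) = -4*d)
f(P) = -1 - P (f(P) = -3 + (P - 2)/(2 - 3) = -3 + (-2 + P)/(-1) = -3 + (-2 + P)*(-1) = -3 + (2 - P) = -1 - P)
(-3 + V*(-4))*f(c) + H(-1) = (-3 - 4*(-4))*(-1 - 1*(-24)) - 4*(-1) = (-3 + 16)*(-1 + 24) + 4 = 13*23 + 4 = 299 + 4 = 303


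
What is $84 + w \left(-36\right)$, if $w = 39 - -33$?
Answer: $-2508$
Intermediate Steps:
$w = 72$ ($w = 39 + 33 = 72$)
$84 + w \left(-36\right) = 84 + 72 \left(-36\right) = 84 - 2592 = -2508$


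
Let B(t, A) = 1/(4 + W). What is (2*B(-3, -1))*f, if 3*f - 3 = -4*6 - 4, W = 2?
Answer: -25/9 ≈ -2.7778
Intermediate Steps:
f = -25/3 (f = 1 + (-4*6 - 4)/3 = 1 + (-24 - 4)/3 = 1 + (1/3)*(-28) = 1 - 28/3 = -25/3 ≈ -8.3333)
B(t, A) = 1/6 (B(t, A) = 1/(4 + 2) = 1/6)
(2*B(-3, -1))*f = (2*(1/6))*(-25/3) = (1/3)*(-25/3) = -25/9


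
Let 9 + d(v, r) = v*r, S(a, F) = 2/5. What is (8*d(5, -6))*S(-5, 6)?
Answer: -624/5 ≈ -124.80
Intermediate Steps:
S(a, F) = 2/5 (S(a, F) = 2*(1/5) = 2/5)
d(v, r) = -9 + r*v (d(v, r) = -9 + v*r = -9 + r*v)
(8*d(5, -6))*S(-5, 6) = (8*(-9 - 6*5))*(2/5) = (8*(-9 - 30))*(2/5) = (8*(-39))*(2/5) = -312*2/5 = -624/5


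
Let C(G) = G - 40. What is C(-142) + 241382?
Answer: 241200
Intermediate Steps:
C(G) = -40 + G
C(-142) + 241382 = (-40 - 142) + 241382 = -182 + 241382 = 241200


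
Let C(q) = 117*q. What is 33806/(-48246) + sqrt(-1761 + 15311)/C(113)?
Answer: -16903/24123 + 5*sqrt(542)/13221 ≈ -0.69190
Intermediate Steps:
33806/(-48246) + sqrt(-1761 + 15311)/C(113) = 33806/(-48246) + sqrt(-1761 + 15311)/((117*113)) = 33806*(-1/48246) + sqrt(13550)/13221 = -16903/24123 + (5*sqrt(542))*(1/13221) = -16903/24123 + 5*sqrt(542)/13221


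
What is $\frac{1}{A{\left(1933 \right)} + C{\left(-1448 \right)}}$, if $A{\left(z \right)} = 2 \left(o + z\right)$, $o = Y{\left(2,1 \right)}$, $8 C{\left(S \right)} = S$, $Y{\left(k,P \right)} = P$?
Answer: $\frac{1}{3687} \approx 0.00027122$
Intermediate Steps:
$C{\left(S \right)} = \frac{S}{8}$
$o = 1$
$A{\left(z \right)} = 2 + 2 z$ ($A{\left(z \right)} = 2 \left(1 + z\right) = 2 + 2 z$)
$\frac{1}{A{\left(1933 \right)} + C{\left(-1448 \right)}} = \frac{1}{\left(2 + 2 \cdot 1933\right) + \frac{1}{8} \left(-1448\right)} = \frac{1}{\left(2 + 3866\right) - 181} = \frac{1}{3868 - 181} = \frac{1}{3687}$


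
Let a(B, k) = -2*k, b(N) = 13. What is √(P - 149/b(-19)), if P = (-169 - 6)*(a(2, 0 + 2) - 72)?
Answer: √2245763/13 ≈ 115.28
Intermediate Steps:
P = 13300 (P = (-169 - 6)*(-2*(0 + 2) - 72) = -175*(-2*2 - 72) = -175*(-4 - 72) = -175*(-76) = 13300)
√(P - 149/b(-19)) = √(13300 - 149/13) = √(172751/13) = √2245763/13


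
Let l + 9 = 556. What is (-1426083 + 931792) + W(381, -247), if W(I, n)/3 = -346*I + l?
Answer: -888128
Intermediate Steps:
l = 547 (l = -9 + 556 = 547)
W(I, n) = 1641 - 1038*I (W(I, n) = 3*(-346*I + 547) = 3*(547 - 346*I) = 1641 - 1038*I)
(-1426083 + 931792) + W(381, -247) = (-1426083 + 931792) + (1641 - 1038*381) = -494291 + (1641 - 395478) = -494291 - 393837 = -888128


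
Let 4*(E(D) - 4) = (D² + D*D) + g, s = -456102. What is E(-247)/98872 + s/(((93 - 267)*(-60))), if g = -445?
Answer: -2487687203/57345760 ≈ -43.380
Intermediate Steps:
E(D) = -429/4 + D²/2 (E(D) = 4 + ((D² + D*D) - 445)/4 = 4 + ((D² + D²) - 445)/4 = 4 + (2*D² - 445)/4 = 4 + (-445 + 2*D²)/4 = 4 + (-445/4 + D²/2) = -429/4 + D²/2)
E(-247)/98872 + s/(((93 - 267)*(-60))) = (-429/4 + (½)*(-247)²)/98872 - 456102*(-1/(60*(93 - 267))) = (-429/4 + (½)*61009)*(1/98872) - 456102/((-174*(-60))) = (-429/4 + 61009/2)*(1/98872) - 456102/10440 = (121589/4)*(1/98872) - 456102*1/10440 = 121589/395488 - 25339/580 = -2487687203/57345760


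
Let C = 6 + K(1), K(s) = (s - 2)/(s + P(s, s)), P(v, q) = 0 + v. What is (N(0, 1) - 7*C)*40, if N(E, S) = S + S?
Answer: -1460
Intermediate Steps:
P(v, q) = v
N(E, S) = 2*S
K(s) = (-2 + s)/(2*s) (K(s) = (s - 2)/(s + s) = (-2 + s)/((2*s)) = (-2 + s)*(1/(2*s)) = (-2 + s)/(2*s))
C = 11/2 (C = 6 + (½)*(-2 + 1)/1 = 6 + (½)*1*(-1) = 6 - ½ = 11/2 ≈ 5.5000)
(N(0, 1) - 7*C)*40 = (2*1 - 7*11/2)*40 = (2 - 77/2)*40 = -73/2*40 = -1460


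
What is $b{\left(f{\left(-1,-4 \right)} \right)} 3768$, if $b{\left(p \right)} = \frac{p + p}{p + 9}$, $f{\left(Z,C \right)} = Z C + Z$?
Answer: $1884$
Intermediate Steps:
$f{\left(Z,C \right)} = Z + C Z$ ($f{\left(Z,C \right)} = C Z + Z = Z + C Z$)
$b{\left(p \right)} = \frac{2 p}{9 + p}$
$b{\left(f{\left(-1,-4 \right)} \right)} 3768 = \frac{2 \left(- (1 - 4)\right)}{9 - \left(1 - 4\right)} 3768 = \frac{2 \left(\left(-1\right) \left(-3\right)\right)}{9 - -3} \cdot 3768 = 2 \cdot 3 \frac{1}{9 + 3} \cdot 3768 = 2 \cdot 3 \cdot \frac{1}{12} \cdot 3768 = \frac{1}{2} \cdot 3768 = 1884$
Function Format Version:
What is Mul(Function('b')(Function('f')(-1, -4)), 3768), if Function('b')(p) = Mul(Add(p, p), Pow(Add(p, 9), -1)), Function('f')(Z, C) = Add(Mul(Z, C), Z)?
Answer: 1884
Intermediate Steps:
Function('f')(Z, C) = Add(Z, Mul(C, Z)) (Function('f')(Z, C) = Add(Mul(C, Z), Z) = Add(Z, Mul(C, Z)))
Function('b')(p) = Mul(2, p, Pow(Add(9, p), -1)) (Function('b')(p) = Mul(Mul(2, p), Pow(Add(9, p), -1)) = Mul(2, p, Pow(Add(9, p), -1)))
Mul(Function('b')(Function('f')(-1, -4)), 3768) = Mul(Mul(2, Mul(-1, Add(1, -4)), Pow(Add(9, Mul(-1, Add(1, -4))), -1)), 3768) = Mul(Mul(2, Mul(-1, -3), Pow(Add(9, Mul(-1, -3)), -1)), 3768) = Mul(Mul(2, 3, Pow(Add(9, 3), -1)), 3768) = Mul(Mul(2, 3, Pow(12, -1)), 3768) = Mul(Mul(2, 3, Rational(1, 12)), 3768) = Mul(Rational(1, 2), 3768) = 1884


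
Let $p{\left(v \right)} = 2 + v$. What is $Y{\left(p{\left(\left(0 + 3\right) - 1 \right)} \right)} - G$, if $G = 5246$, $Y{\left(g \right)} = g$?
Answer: $-5242$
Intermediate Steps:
$Y{\left(p{\left(\left(0 + 3\right) - 1 \right)} \right)} - G = \left(2 + \left(\left(0 + 3\right) - 1\right)\right) - 5246 = \left(2 + \left(3 - 1\right)\right) - 5246 = \left(2 + 2\right) - 5246 = 4 - 5246 = -5242$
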